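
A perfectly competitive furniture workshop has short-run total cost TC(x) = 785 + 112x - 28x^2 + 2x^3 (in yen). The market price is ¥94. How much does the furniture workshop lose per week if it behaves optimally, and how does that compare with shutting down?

Profit = -¥137 at x = 9

AVC = 112 - 28x + 2x^2 has its minimum ¥14 at x = 7; price ¥94 clears that bar, so the firm operates.
MC = 112 - 56x + 6x^2. Setting P = MC and taking the root on the rising branch gives x* = 9.
TR = 94·9 = 846. TC = 785 + 198 = 983. Profit = 846 − 983 = -¥137.
By producing, the firm covers all variable cost plus ¥648 of fixed cost; shutting down would lose the full ¥785.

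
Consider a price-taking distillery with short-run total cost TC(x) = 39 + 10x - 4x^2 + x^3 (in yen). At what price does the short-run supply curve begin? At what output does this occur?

Short-run supply begins at min AVC. From VC = 10x - 4x^2 + x^3, AVC = 10 - 4x + x^2.
At the minimum of AVC, MC = AVC. MC = 10 - 8x + 3x^2; setting MC = AVC gives 2x^2 - 4x = 0, so x = 2. min AVC = 6.
So the shutdown price is ¥6.

¥6 per unit, at x = 2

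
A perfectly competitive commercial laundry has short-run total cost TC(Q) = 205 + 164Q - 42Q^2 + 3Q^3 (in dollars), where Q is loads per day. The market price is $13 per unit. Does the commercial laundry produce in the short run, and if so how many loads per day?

Shut down

Strip out fixed cost: VC = 164Q - 42Q^2 + 3Q^3. Then AVC = 164 - 42Q + 3Q^2 and MC = 164 - 84Q + 9Q^2.
AVC hits its minimum where MC = AVC, at Q = 7, giving min AVC = 164 - 42·7 + 3·7^2 = $17.
With P < min AVC ($13 < $17), every unit sold adds to the loss.
Best response: produce nothing and absorb the $205 fixed cost.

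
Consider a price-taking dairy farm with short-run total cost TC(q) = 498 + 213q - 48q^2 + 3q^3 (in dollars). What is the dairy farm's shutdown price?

$21 per unit

The shutdown price is the minimum of AVC. VC = 213q - 48q^2 + 3q^3, so AVC = 213 - 48q + 3q^2.
dAVC/dq = -48 + 6q = 0 gives q = 8. min AVC = 213 - 48·8 + 3·8^2 = 21.
The firm shuts down for any P below $21.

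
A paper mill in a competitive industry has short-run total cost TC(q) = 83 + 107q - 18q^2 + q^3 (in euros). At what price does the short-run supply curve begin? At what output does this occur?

The shutdown price is the minimum of AVC. VC = 107q - 18q^2 + q^3, so AVC = 107 - 18q + q^2.
At the minimum of AVC, MC = AVC. MC = 107 - 36q + 3q^2; setting MC = AVC gives 2q^2 - 18q = 0, so q = 9. min AVC = 26.
For P < €26 the firm produces nothing.

€26 per unit, at q = 9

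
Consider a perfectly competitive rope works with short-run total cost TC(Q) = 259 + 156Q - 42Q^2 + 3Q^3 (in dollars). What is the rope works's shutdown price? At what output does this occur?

$9 per unit, at Q = 7

The firm shuts down when price falls below the minimum of average variable cost. AVC = VC/Q = 156 - 42Q + 3Q^2.
dAVC/dQ = -42 + 6Q = 0 gives Q = 7. min AVC = 156 - 42·7 + 3·7^2 = 9.
So the shutdown price is $9.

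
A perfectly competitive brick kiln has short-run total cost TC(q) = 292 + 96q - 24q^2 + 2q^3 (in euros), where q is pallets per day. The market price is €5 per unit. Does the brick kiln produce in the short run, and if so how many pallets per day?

Shut down

Strip out fixed cost: VC = 96q - 24q^2 + 2q^3. Then AVC = 96 - 24q + 2q^2 and MC = 96 - 48q + 6q^2.
AVC hits its minimum where MC = AVC, at q = 6, giving min AVC = 96 - 24·6 + 2·6^2 = €24.
P = €5 lies below min AVC = €24; no output level covers variable cost.
Shutting down limits the loss to fixed cost, €292.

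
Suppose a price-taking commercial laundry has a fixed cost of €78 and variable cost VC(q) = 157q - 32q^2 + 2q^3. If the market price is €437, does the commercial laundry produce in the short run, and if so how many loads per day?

From TC, MC = TC'(q) = 157 - 64q + 6q^2 and AVC = VC/q = 157 - 32q + 2q^2.
The AVC parabola has its vertex at q = 32/4 = 8, where AVC = 157 - 32·8 + 2·8^2 = €29.
Because €437 ≥ €29, revenue can cover variable cost; the firm operates.
P = MC gives -280 - 64q + 6q^2 = 0, with roots -10/3 and 14. Take the larger (rising MC): q* = 14.
Check: AVC at q = 14 is €101 ≤ P, so revenue covers variable cost.
Profit = P·q − TC = 437·14 − 1492 = €4626.

Produce at q = 14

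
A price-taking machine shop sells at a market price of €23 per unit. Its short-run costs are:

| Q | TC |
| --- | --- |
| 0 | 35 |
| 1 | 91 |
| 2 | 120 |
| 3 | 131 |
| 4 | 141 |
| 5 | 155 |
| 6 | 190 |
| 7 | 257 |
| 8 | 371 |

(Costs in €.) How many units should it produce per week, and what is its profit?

Q = 0 (shut down); profit = -€35

Tabulate TR − TC: Q=0: -35; Q=1: -68; Q=2: -74; Q=3: -62; Q=4: -49; Q=5: -40; Q=6: -52; Q=7: -96; Q=8: -187.
Profit is highest at Q = 0. Equivalently, the lowest AVC in the table is 120/5 ≈ €24 at Q = 5, and P = €23 falls below it — price never covers variable cost, so the firm shuts down and loses only its fixed cost.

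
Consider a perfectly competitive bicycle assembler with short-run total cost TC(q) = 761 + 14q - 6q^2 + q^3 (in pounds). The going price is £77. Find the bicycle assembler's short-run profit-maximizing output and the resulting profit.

AVC = 14 - 6q + q^2 has its minimum £5 at q = 3; price £77 clears that bar, so the firm operates.
With MC = 14 - 12q + 3q^2, P = MC on the upward-sloping part at q* = 7.
TR = 77·7 = 539. TC = 761 + 147 = 908. Profit = 539 − 908 = -£369.
Shutting down would mean losing the fixed cost of £761, so operating at a loss of £369 is better by £392.

Profit = -£369 at q = 7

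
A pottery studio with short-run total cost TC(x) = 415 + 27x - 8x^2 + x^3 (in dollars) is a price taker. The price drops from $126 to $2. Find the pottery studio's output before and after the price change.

Output falls from 9 to 0 (the firm shuts down)

MC = 27 - 16x + 3x^2; the shutdown threshold is min AVC = $11 (at x = 4).
At P = $126 ≥ min AVC, set P = MC on the rising branch: x = 9.
At P = $2 < min AVC = $11, price no longer covers variable cost at any output, so the firm shuts down: x = 0.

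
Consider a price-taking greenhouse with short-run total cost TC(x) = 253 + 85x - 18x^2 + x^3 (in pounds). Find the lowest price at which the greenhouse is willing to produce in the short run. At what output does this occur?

Short-run supply begins at min AVC. From VC = 85x - 18x^2 + x^3, AVC = 85 - 18x + x^2.
dAVC/dx = -18 + 2x = 0 gives x = 9. min AVC = 85 - 18·9 + 9^2 = 4.
So the shutdown price is £4.

£4 per unit, at x = 9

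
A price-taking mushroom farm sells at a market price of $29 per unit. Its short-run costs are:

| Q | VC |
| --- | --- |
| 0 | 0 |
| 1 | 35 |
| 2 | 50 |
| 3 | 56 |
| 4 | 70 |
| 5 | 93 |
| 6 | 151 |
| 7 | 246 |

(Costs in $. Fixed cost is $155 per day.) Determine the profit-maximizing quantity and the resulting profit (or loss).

Compute π = P·Q − TC at each output: Q=0: -155; Q=1: -161; Q=2: -147; Q=3: -124; Q=4: -109; Q=5: -103; Q=6: -132; Q=7: -198.
Profit is maximized at Q = 5. AVC there is 93/5 = $18.60 ≤ P, so producing beats shutting down (which would give -$155).

Q = 5; profit = -$103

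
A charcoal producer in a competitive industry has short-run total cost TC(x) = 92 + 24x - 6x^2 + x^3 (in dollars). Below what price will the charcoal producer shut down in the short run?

The shutdown price is the minimum of AVC. VC = 24x - 6x^2 + x^3, so AVC = 24 - 6x + x^2.
dAVC/dx = -6 + 2x = 0 gives x = 3. min AVC = 24 - 6·3 + 3^2 = 15.
So the shutdown price is $15.

$15 per unit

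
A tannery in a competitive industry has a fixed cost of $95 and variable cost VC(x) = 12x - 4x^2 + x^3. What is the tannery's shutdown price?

The firm shuts down when price falls below the minimum of average variable cost. AVC = VC/x = 12 - 4x + x^2.
dAVC/dx = -4 + 2x = 0 gives x = 2. min AVC = 12 - 4·2 + 2^2 = 8.
So the shutdown price is $8.

$8 per unit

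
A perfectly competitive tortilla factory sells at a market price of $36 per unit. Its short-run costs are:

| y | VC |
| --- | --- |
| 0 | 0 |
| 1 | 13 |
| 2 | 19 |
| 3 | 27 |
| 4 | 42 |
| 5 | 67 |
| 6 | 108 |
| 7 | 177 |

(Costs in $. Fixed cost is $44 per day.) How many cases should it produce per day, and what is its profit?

Profit at each row (π = 36y − TC): y=0: -44; y=1: -21; y=2: 9; y=3: 37; y=4: 58; y=5: 69; y=6: 64; y=7: 31.
Profit is maximized at y = 5. AVC there is 67/5 = $13.40 ≤ P, so producing beats shutting down (which would give -$44).

y = 5; profit = $69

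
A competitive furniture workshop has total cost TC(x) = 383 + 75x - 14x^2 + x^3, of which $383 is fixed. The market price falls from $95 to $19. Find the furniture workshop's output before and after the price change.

Output falls from 10 to 0 (the firm shuts down)

MC = 75 - 28x + 3x^2; the shutdown threshold is min AVC = $26 (at x = 7).
With P = $95 above the shutdown price, P = MC gives x = 10.
At P = $19 < min AVC = $26, price no longer covers variable cost at any output, so the firm shuts down: x = 0.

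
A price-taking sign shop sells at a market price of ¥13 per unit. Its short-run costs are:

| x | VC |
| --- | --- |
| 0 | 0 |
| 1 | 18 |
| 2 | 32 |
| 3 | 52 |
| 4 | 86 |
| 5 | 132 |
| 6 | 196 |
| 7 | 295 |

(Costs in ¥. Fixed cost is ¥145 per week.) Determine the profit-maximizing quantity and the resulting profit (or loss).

Compute π = P·x − TC at each output: x=0: -145; x=1: -150; x=2: -151; x=3: -158; x=4: -179; x=5: -212; x=6: -263; x=7: -349.
Profit is highest at x = 0. Equivalently, the lowest AVC in the table is 32/2 ≈ ¥16 at x = 2, and P = ¥13 falls below it — price never covers variable cost, so the firm shuts down and loses only its fixed cost.

x = 0 (shut down); profit = -¥145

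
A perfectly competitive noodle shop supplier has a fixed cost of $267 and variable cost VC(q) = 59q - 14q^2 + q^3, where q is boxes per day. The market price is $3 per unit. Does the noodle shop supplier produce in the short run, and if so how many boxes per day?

Shut down

Variable cost is VC = 59q - 14q^2 + q^3, so AVC = VC/q = 59 - 14q + q^2 and MC = dTC/dq = 59 - 28q + 3q^2.
AVC is minimized where dAVC/dq = -14 + 2q = 0, at q = 7; min AVC = 59 - 14·7 + 7^2 = $10.
Since P = $3 < min AVC = $10, price fails to cover variable cost at any output.
Best response: produce nothing and absorb the $267 fixed cost.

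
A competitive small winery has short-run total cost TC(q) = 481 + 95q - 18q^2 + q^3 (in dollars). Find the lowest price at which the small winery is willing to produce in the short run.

Short-run supply begins at min AVC. From VC = 95q - 18q^2 + q^3, AVC = 95 - 18q + q^2.
At the minimum of AVC, MC = AVC. MC = 95 - 36q + 3q^2; setting MC = AVC gives 2q^2 - 18q = 0, so q = 9. min AVC = 14.
So the shutdown price is $14.

$14 per unit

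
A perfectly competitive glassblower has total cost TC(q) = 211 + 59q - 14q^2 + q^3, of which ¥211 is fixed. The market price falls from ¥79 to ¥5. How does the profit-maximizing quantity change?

Output falls from 10 to 0 (the firm shuts down)

AVC = 59 - 14q + q^2, minimized at q = 7 where min AVC = ¥10. MC = 59 - 28q + 3q^2.
With P = ¥79 above the shutdown price, P = MC gives q = 10.
At P = ¥5 < min AVC = ¥10, price no longer covers variable cost at any output, so the firm shuts down: q = 0.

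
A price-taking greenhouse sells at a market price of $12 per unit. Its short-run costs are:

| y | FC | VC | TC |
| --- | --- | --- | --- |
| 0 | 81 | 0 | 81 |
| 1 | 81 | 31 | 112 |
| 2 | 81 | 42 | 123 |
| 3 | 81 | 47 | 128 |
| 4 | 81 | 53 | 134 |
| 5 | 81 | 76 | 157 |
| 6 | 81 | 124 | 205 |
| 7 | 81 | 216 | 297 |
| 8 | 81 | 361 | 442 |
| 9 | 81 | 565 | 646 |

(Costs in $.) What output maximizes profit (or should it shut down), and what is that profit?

y = 0 (shut down); profit = -$81

Compute π = P·y − TC at each output: y=0: -81; y=1: -100; y=2: -99; y=3: -92; y=4: -86; y=5: -97; y=6: -133; y=7: -213; y=8: -346; y=9: -538.
Profit is highest at y = 0. Equivalently, the lowest AVC in the table is 53/4 ≈ $13.25 at y = 4, and P = $12 falls below it — price never covers variable cost, so the firm shuts down and loses only its fixed cost.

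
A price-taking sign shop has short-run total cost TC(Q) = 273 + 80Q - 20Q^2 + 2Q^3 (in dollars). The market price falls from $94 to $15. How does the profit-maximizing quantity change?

AVC = 80 - 20Q + 2Q^2, minimized at Q = 5 where min AVC = $30. MC = 80 - 40Q + 6Q^2.
With P = $94 above the shutdown price, P = MC gives Q = 7.
At P = $15 < min AVC = $30, price no longer covers variable cost at any output, so the firm shuts down: Q = 0.

Output falls from 7 to 0 (the firm shuts down)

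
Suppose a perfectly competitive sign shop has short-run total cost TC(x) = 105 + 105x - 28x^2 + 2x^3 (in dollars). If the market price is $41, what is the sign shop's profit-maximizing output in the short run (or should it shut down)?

Produce at x = 8

Variable cost is VC = 105x - 28x^2 + 2x^3, so AVC = VC/x = 105 - 28x + 2x^2 and MC = dTC/dx = 105 - 56x + 6x^2.
AVC hits its minimum where MC = AVC, at x = 7, giving min AVC = 105 - 28·7 + 2·7^2 = $7.
Since P = $41 ≥ min AVC = $7, price covers variable cost and the firm should produce.
Set P = MC: 41 = 105 - 56x + 6x^2 → 64 - 56x + 6x^2 = 0. The roots are x = 4/3 and x = 8; the profit-maximizing output is on the rising part of MC, so x* = 8.
Check: AVC at x = 8 is $9 ≤ P, so revenue covers variable cost.
Profit = P·x − TC = 41·8 − 177 = $151.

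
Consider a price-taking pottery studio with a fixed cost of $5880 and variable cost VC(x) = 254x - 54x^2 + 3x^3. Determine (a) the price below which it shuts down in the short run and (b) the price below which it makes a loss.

Shutdown price = min AVC. AVC = 254 - 54x + 3x^2, with vertex at x = 9 and minimum $11.
ATC = 5880/x + 254 - 54x + 3x^2. Setting dATC/dx = −5880/x^2 − 54 + 6x = 0 gives x = 14 (since 6·14^3 − 54·14^2 = 5880).
min ATC = 5880/14 + 254 − 54·14 + 3·14^2 = $506. That is the break-even price.
Between these two prices the firm operates at a loss; above $506 it earns a profit.

Shutdown price = $11; break-even price = $506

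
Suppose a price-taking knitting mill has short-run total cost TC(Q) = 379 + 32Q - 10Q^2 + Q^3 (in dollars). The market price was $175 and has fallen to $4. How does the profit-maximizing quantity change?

AVC = 32 - 10Q + Q^2, minimized at Q = 5 where min AVC = $7. MC = 32 - 20Q + 3Q^2.
With P = $175 above the shutdown price, P = MC gives Q = 11.
At P = $4 < min AVC = $7, price no longer covers variable cost at any output, so the firm shuts down: Q = 0.

Output falls from 11 to 0 (the firm shuts down)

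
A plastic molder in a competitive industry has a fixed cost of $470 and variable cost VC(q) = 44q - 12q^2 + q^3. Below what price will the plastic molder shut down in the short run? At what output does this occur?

$8 per unit, at q = 6

The shutdown price is the minimum of AVC. VC = 44q - 12q^2 + q^3, so AVC = 44 - 12q + q^2.
dAVC/dq = -12 + 2q = 0 gives q = 6. min AVC = 44 - 12·6 + 6^2 = 8.
For P < $8 the firm produces nothing.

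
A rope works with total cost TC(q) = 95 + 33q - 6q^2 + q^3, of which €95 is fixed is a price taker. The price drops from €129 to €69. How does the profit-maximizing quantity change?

Output falls from 8 to 6

AVC = 33 - 6q + q^2, minimized at q = 3 where min AVC = €24. MC = 33 - 12q + 3q^2.
With P = €129 above the shutdown price, P = MC gives q = 8.
At P = €69 ≥ min AVC, set P = MC: q = 6. The firm stays open but cuts output.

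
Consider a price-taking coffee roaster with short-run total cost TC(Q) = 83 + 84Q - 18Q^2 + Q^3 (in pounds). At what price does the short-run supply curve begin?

Short-run supply begins at min AVC. From VC = 84Q - 18Q^2 + Q^3, AVC = 84 - 18Q + Q^2.
At the minimum of AVC, MC = AVC. MC = 84 - 36Q + 3Q^2; setting MC = AVC gives 2Q^2 - 18Q = 0, so Q = 9. min AVC = 3.
For P < £3 the firm produces nothing.

£3 per unit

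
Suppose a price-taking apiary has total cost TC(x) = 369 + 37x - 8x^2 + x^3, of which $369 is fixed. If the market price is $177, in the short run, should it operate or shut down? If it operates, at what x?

Produce at x = 10

Strip out fixed cost: VC = 37x - 8x^2 + x^3. Then AVC = 37 - 8x + x^2 and MC = 37 - 16x + 3x^2.
The AVC parabola has its vertex at x = 8/2 = 4, where AVC = 37 - 8·4 + 4^2 = $21.
Because $177 ≥ $21, revenue can cover variable cost; the firm operates.
Set P = MC: 177 = 37 - 16x + 3x^2 → -140 - 16x + 3x^2 = 0. The roots are x = -14/3 and x = 10; the profit-maximizing output is on the rising part of MC, so x* = 10.
Check: AVC at x = 10 is $57 ≤ P, so revenue covers variable cost.
Profit = P·x − TC = 177·10 − 939 = $831.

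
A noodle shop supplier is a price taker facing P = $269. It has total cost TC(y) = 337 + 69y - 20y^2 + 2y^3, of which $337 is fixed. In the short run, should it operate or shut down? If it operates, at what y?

Produce at y = 10

Strip out fixed cost: VC = 69y - 20y^2 + 2y^3. Then AVC = 69 - 20y + 2y^2 and MC = 69 - 40y + 6y^2.
AVC hits its minimum where MC = AVC, at y = 5, giving min AVC = 69 - 20·5 + 2·5^2 = $19.
Because $269 ≥ $19, revenue can cover variable cost; the firm operates.
Solving P = MC: -200 - 40y + 6y^2 = 0 ⇒ y = -10/3 or 10. On the upward-sloping branch, y* = 10.
Check: AVC at y = 10 is $69 ≤ P, so revenue covers variable cost.
Profit = P·y − TC = 269·10 − 1027 = $1663.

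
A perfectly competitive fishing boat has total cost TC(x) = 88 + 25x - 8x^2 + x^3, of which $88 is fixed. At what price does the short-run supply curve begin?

$9 per unit

The shutdown price is the minimum of AVC. VC = 25x - 8x^2 + x^3, so AVC = 25 - 8x + x^2.
dAVC/dx = -8 + 2x = 0 gives x = 4. min AVC = 25 - 8·4 + 4^2 = 9.
So the shutdown price is $9.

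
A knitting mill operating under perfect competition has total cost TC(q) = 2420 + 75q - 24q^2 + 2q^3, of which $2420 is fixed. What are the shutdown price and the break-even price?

Shutdown price = $3; break-even price = $273

AVC = 75 - 24q + 2q^2; minimized at q = 6, giving min AVC = $3. That is the shutdown price.
ATC = 2420/q + 75 - 24q + 2q^2. Setting dATC/dq = −2420/q^2 − 24 + 4q = 0 gives q = 11 (since 4·11^3 − 24·11^2 = 2420).
min ATC = 2420/11 + 75 − 24·11 + 2·11^2 = $273. That is the break-even price.
For $3 ≤ P < $273 the firm produces at a loss; below $3 it shuts down.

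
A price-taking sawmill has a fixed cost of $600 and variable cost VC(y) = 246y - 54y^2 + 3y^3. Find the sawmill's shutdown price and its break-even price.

AVC = 246 - 54y + 3y^2; minimized at y = 9, giving min AVC = $3. That is the shutdown price.
ATC = 600/y + 246 - 54y + 3y^2. Setting dATC/dy = −600/y^2 − 54 + 6y = 0 gives y = 10 (since 6·10^3 − 54·10^2 = 600).
min ATC = 600/10 + 246 − 54·10 + 3·10^2 = $66. That is the break-even price.
For $3 ≤ P < $66 the firm produces at a loss; below $3 it shuts down.

Shutdown price = $3; break-even price = $66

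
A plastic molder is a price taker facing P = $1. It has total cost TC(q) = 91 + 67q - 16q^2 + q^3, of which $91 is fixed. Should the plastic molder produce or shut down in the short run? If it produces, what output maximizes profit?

Shut down

Strip out fixed cost: VC = 67q - 16q^2 + q^3. Then AVC = 67 - 16q + q^2 and MC = 67 - 32q + 3q^2.
AVC hits its minimum where MC = AVC, at q = 8, giving min AVC = 67 - 16·8 + 8^2 = $3.
Since P = $1 < min AVC = $3, price fails to cover variable cost at any output.
Best response: produce nothing and absorb the $91 fixed cost.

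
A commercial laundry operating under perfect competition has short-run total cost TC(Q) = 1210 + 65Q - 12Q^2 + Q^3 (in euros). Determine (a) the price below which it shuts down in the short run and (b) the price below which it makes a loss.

Shutdown price = €29; break-even price = €164

AVC = 65 - 12Q + Q^2; minimized at Q = 6, giving min AVC = €29. That is the shutdown price.
ATC = 1210/Q + 65 - 12Q + Q^2. Setting dATC/dQ = −1210/Q^2 − 12 + 2Q = 0 gives Q = 11 (since 2·11^3 − 12·11^2 = 1210).
min ATC = 1210/11 + 65 − 12·11 + 11^2 = €164. That is the break-even price.
Between these two prices the firm operates at a loss; above €164 it earns a profit.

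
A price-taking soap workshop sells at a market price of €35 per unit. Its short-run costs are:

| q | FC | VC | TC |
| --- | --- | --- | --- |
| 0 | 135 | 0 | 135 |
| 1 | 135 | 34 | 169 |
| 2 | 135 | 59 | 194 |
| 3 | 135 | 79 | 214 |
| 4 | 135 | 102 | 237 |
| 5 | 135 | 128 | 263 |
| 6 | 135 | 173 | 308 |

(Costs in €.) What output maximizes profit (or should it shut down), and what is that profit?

q = 5; profit = -€88

Tabulate TR − TC: q=0: -135; q=1: -134; q=2: -124; q=3: -109; q=4: -97; q=5: -88; q=6: -98.
Profit is maximized at q = 5. AVC there is 128/5 = €25.60 ≤ P, so producing beats shutting down (which would give -€135).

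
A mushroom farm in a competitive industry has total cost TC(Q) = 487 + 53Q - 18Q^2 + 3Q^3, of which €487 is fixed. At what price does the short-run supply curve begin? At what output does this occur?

€26 per unit, at Q = 3

The shutdown price is the minimum of AVC. VC = 53Q - 18Q^2 + 3Q^3, so AVC = 53 - 18Q + 3Q^2.
At the minimum of AVC, MC = AVC. MC = 53 - 36Q + 9Q^2; setting MC = AVC gives 6Q^2 - 18Q = 0, so Q = 3. min AVC = 26.
For P < €26 the firm produces nothing.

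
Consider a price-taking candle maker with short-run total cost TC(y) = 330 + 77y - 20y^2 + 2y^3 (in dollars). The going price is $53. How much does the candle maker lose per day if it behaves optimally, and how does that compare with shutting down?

AVC = 77 - 20y + 2y^2 has its minimum $27 at y = 5; price $53 clears that bar, so the firm operates.
MC = 77 - 40y + 6y^2. Setting P = MC and taking the root on the rising branch gives y* = 6.
TR = 53·6 = 318. TC = 330 + 174 = 504. Profit = 318 − 504 = -$186.
That loss of $186 beats the $330 the firm would lose by shutting down; producing recovers $144 of fixed cost.

Profit = -$186 at y = 6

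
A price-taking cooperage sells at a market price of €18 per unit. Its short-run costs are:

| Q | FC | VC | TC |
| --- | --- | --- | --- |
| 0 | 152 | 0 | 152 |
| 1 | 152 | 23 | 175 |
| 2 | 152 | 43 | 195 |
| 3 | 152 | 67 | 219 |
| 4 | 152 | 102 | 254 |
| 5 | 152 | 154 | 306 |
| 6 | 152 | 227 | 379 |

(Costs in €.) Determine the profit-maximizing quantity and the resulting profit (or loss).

Profit at each row (π = 18Q − TC): Q=0: -152; Q=1: -157; Q=2: -159; Q=3: -165; Q=4: -182; Q=5: -216; Q=6: -271.
Profit is highest at Q = 0. Equivalently, the lowest AVC in the table is 43/2 ≈ €21.50 at Q = 2, and P = €18 falls below it — price never covers variable cost, so the firm shuts down and loses only its fixed cost.

Q = 0 (shut down); profit = -€152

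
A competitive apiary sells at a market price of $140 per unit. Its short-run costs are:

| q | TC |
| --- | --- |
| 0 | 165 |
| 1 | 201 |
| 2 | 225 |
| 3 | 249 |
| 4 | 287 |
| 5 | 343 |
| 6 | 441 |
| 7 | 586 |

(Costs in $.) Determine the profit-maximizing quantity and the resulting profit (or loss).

q = 6; profit = $399

Profit at each row (π = 140q − TC): q=0: -165; q=1: -61; q=2: 55; q=3: 171; q=4: 273; q=5: 357; q=6: 399; q=7: 394.
Profit is maximized at q = 6. AVC there is 276/6 = $46 ≤ P, so producing beats shutting down (which would give -$165).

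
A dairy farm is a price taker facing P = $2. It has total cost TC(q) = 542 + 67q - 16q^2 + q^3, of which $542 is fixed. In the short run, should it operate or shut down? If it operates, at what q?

Shut down

Strip out fixed cost: VC = 67q - 16q^2 + q^3. Then AVC = 67 - 16q + q^2 and MC = 67 - 32q + 3q^2.
AVC is minimized where dAVC/dq = -16 + 2q = 0, at q = 8; min AVC = 67 - 16·8 + 8^2 = $3.
P = $2 lies below min AVC = $3; no output level covers variable cost.
Shutting down limits the loss to fixed cost, $542.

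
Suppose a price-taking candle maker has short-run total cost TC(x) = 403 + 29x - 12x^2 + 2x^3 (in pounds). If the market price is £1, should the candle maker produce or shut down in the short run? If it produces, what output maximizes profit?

Variable cost is VC = 29x - 12x^2 + 2x^3, so AVC = VC/x = 29 - 12x + 2x^2 and MC = dTC/dx = 29 - 24x + 6x^2.
AVC is minimized where dAVC/dx = -12 + 4x = 0, at x = 3; min AVC = 29 - 12·3 + 2·3^2 = £11.
With P < min AVC (£1 < £11), every unit sold adds to the loss.
Best response: produce nothing and absorb the £403 fixed cost.

Shut down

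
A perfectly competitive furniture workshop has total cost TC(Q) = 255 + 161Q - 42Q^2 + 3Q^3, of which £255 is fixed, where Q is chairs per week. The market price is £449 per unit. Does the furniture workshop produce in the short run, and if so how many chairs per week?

Strip out fixed cost: VC = 161Q - 42Q^2 + 3Q^3. Then AVC = 161 - 42Q + 3Q^2 and MC = 161 - 84Q + 9Q^2.
The AVC parabola has its vertex at Q = 42/6 = 7, where AVC = 161 - 42·7 + 3·7^2 = £14.
P = £449 exceeds min AVC = £14, so the firm stays open.
P = MC gives -288 - 84Q + 9Q^2 = 0, with roots -8/3 and 12. Take the larger (rising MC): Q* = 12.
Check: AVC at Q = 12 is £89 ≤ P, so revenue covers variable cost.
Profit = P·Q − TC = 449·12 − 1323 = £4065.

Produce at Q = 12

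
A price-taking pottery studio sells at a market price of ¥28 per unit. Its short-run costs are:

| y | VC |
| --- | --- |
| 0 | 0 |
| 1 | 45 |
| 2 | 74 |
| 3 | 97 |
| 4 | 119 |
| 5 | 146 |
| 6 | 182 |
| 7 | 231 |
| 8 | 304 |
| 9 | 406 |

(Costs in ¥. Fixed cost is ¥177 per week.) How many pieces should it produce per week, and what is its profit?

Compute π = P·y − TC at each output: y=0: -177; y=1: -194; y=2: -195; y=3: -190; y=4: -184; y=5: -183; y=6: -191; y=7: -212; y=8: -257; y=9: -331.
Profit is highest at y = 0. Equivalently, the lowest AVC in the table is 146/5 ≈ ¥29.20 at y = 5, and P = ¥28 falls below it — price never covers variable cost, so the firm shuts down and loses only its fixed cost.

y = 0 (shut down); profit = -¥177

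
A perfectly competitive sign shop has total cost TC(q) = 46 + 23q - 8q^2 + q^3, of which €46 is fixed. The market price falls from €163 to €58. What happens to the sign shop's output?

Output falls from 10 to 7

MC = 23 - 16q + 3q^2; the shutdown threshold is min AVC = €7 (at q = 4).
With P = €163 above the shutdown price, P = MC gives q = 10.
At P = €58 ≥ min AVC, set P = MC: q = 7. The firm stays open but cuts output.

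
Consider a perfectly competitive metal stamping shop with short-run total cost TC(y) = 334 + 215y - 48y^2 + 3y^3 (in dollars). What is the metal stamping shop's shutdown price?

$23 per unit

The shutdown price is the minimum of AVC. VC = 215y - 48y^2 + 3y^3, so AVC = 215 - 48y + 3y^2.
At the minimum of AVC, MC = AVC. MC = 215 - 96y + 9y^2; setting MC = AVC gives 6y^2 - 48y = 0, so y = 8. min AVC = 23.
So the shutdown price is $23.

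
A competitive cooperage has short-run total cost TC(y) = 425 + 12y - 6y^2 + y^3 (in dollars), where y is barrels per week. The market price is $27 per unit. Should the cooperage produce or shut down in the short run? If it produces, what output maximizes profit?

Strip out fixed cost: VC = 12y - 6y^2 + y^3. Then AVC = 12 - 6y + y^2 and MC = 12 - 12y + 3y^2.
AVC is minimized where dAVC/dy = -6 + 2y = 0, at y = 3; min AVC = 12 - 6·3 + 3^2 = $3.
Since P = $27 ≥ min AVC = $3, price covers variable cost and the firm should produce.
Solving P = MC: -15 - 12y + 3y^2 = 0 ⇒ y = -1 or 5. On the upward-sloping branch, y* = 5.
Check: AVC at y = 5 is $7 ≤ P, so revenue covers variable cost.
Profit = P·y − TC = 27·5 − 460 = -$325, a loss, but smaller than the $425 fixed cost the firm would lose by shutting down.

Produce at y = 5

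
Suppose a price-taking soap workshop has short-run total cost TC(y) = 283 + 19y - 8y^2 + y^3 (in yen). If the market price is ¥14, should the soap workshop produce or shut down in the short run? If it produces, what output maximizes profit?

From TC, MC = TC'(y) = 19 - 16y + 3y^2 and AVC = VC/y = 19 - 8y + y^2.
AVC hits its minimum where MC = AVC, at y = 4, giving min AVC = 19 - 8·4 + 4^2 = ¥3.
Because ¥14 ≥ ¥3, revenue can cover variable cost; the firm operates.
Set P = MC: 14 = 19 - 16y + 3y^2 → 5 - 16y + 3y^2 = 0. The roots are y = 1/3 and y = 5; the profit-maximizing output is on the rising part of MC, so y* = 5.
Check: AVC at y = 5 is ¥4 ≤ P, so revenue covers variable cost.
Profit = P·y − TC = 14·5 − 303 = -¥233, a loss, but smaller than the ¥283 fixed cost the firm would lose by shutting down.

Produce at y = 5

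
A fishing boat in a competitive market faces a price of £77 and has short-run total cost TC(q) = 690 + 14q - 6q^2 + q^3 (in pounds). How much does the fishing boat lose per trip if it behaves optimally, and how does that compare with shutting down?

Profit = -£298 at q = 7

AVC = 14 - 6q + q^2; min AVC = £5 at q = 3. Since P = £77 ≥ min AVC, the firm produces.
MC = 14 - 12q + 3q^2. Setting P = MC and taking the root on the rising branch gives q* = 7.
TR = 77·7 = 539. TC = 690 + 147 = 837. Profit = 539 − 837 = -£298.
Shutting down would mean losing the fixed cost of £690, so operating at a loss of £298 is better by £392.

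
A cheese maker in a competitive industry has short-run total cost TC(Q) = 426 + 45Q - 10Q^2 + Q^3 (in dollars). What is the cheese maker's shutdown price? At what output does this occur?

The shutdown price is the minimum of AVC. VC = 45Q - 10Q^2 + Q^3, so AVC = 45 - 10Q + Q^2.
dAVC/dQ = -10 + 2Q = 0 gives Q = 5. min AVC = 45 - 10·5 + 5^2 = 20.
The firm shuts down for any P below $20.

$20 per unit, at Q = 5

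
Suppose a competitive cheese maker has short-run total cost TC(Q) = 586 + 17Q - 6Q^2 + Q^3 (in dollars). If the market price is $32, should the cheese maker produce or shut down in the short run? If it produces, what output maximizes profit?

From TC, MC = TC'(Q) = 17 - 12Q + 3Q^2 and AVC = VC/Q = 17 - 6Q + Q^2.
AVC hits its minimum where MC = AVC, at Q = 3, giving min AVC = 17 - 6·3 + 3^2 = $8.
Since P = $32 ≥ min AVC = $8, price covers variable cost and the firm should produce.
P = MC gives -15 - 12Q + 3Q^2 = 0, with roots -1 and 5. Take the larger (rising MC): Q* = 5.
Check: AVC at Q = 5 is $12 ≤ P, so revenue covers variable cost.
Profit = P·Q − TC = 32·5 − 646 = -$486, a loss, but smaller than the $586 fixed cost the firm would lose by shutting down.

Produce at Q = 5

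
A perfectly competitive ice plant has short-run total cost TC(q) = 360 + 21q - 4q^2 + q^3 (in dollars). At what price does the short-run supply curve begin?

Short-run supply begins at min AVC. From VC = 21q - 4q^2 + q^3, AVC = 21 - 4q + q^2.
At the minimum of AVC, MC = AVC. MC = 21 - 8q + 3q^2; setting MC = AVC gives 2q^2 - 4q = 0, so q = 2. min AVC = 17.
So the shutdown price is $17.

$17 per unit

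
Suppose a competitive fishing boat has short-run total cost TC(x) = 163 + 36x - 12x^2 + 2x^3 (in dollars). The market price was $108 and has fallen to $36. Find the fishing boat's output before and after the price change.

Output falls from 6 to 4

AVC = 36 - 12x + 2x^2, minimized at x = 3 where min AVC = $18. MC = 36 - 24x + 6x^2.
With P = $108 above the shutdown price, P = MC gives x = 6.
At P = $36 ≥ min AVC, set P = MC: x = 4. The firm stays open but cuts output.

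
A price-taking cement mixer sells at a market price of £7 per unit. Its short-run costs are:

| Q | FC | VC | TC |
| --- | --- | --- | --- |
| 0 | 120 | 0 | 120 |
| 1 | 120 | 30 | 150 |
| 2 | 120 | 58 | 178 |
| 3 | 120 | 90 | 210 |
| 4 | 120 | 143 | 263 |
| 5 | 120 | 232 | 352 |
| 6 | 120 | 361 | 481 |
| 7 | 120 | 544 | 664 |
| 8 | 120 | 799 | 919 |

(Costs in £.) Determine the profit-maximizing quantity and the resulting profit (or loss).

Profit at each row (π = 7Q − TC): Q=0: -120; Q=1: -143; Q=2: -164; Q=3: -189; Q=4: -235; Q=5: -317; Q=6: -439; Q=7: -615; Q=8: -863.
Profit is highest at Q = 0. Equivalently, the lowest AVC in the table is 58/2 ≈ £29 at Q = 2, and P = £7 falls below it — price never covers variable cost, so the firm shuts down and loses only its fixed cost.

Q = 0 (shut down); profit = -£120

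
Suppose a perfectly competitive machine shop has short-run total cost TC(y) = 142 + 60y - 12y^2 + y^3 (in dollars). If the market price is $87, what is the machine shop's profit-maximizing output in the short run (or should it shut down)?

Produce at y = 9

Strip out fixed cost: VC = 60y - 12y^2 + y^3. Then AVC = 60 - 12y + y^2 and MC = 60 - 24y + 3y^2.
AVC hits its minimum where MC = AVC, at y = 6, giving min AVC = 60 - 12·6 + 6^2 = $24.
Since P = $87 ≥ min AVC = $24, price covers variable cost and the firm should produce.
P = MC gives -27 - 24y + 3y^2 = 0, with roots -1 and 9. Take the larger (rising MC): y* = 9.
Check: AVC at y = 9 is $33 ≤ P, so revenue covers variable cost.
Profit = P·y − TC = 87·9 − 439 = $344.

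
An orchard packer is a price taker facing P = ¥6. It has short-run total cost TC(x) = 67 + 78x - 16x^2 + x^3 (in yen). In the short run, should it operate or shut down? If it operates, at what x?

From TC, MC = TC'(x) = 78 - 32x + 3x^2 and AVC = VC/x = 78 - 16x + x^2.
The AVC parabola has its vertex at x = 16/2 = 8, where AVC = 78 - 16·8 + 8^2 = ¥14.
Since P = ¥6 < min AVC = ¥14, price fails to cover variable cost at any output.
Best response: produce nothing and absorb the ¥67 fixed cost.

Shut down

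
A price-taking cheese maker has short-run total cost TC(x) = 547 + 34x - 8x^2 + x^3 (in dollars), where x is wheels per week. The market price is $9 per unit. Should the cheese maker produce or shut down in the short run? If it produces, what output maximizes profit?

Variable cost is VC = 34x - 8x^2 + x^3, so AVC = VC/x = 34 - 8x + x^2 and MC = dTC/dx = 34 - 16x + 3x^2.
The AVC parabola has its vertex at x = 8/2 = 4, where AVC = 34 - 8·4 + 4^2 = $18.
With P < min AVC ($9 < $18), every unit sold adds to the loss.
Shutting down limits the loss to fixed cost, $547.

Shut down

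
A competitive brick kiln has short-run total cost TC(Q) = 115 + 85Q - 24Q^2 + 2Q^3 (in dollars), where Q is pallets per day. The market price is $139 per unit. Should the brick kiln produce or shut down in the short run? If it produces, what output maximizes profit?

Variable cost is VC = 85Q - 24Q^2 + 2Q^3, so AVC = VC/Q = 85 - 24Q + 2Q^2 and MC = dTC/dQ = 85 - 48Q + 6Q^2.
AVC is minimized where dAVC/dQ = -24 + 4Q = 0, at Q = 6; min AVC = 85 - 24·6 + 2·6^2 = $13.
Because $139 ≥ $13, revenue can cover variable cost; the firm operates.
Solving P = MC: -54 - 48Q + 6Q^2 = 0 ⇒ Q = -1 or 9. On the upward-sloping branch, Q* = 9.
Check: AVC at Q = 9 is $31 ≤ P, so revenue covers variable cost.
Profit = P·Q − TC = 139·9 − 394 = $857.

Produce at Q = 9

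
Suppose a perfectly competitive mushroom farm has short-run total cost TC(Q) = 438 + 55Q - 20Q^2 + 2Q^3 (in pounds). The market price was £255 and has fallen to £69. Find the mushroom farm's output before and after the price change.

Output falls from 10 to 7

AVC = 55 - 20Q + 2Q^2, minimized at Q = 5 where min AVC = £5. MC = 55 - 40Q + 6Q^2.
With P = £255 above the shutdown price, P = MC gives Q = 10.
At P = £69 ≥ min AVC, set P = MC: Q = 7. The firm stays open but cuts output.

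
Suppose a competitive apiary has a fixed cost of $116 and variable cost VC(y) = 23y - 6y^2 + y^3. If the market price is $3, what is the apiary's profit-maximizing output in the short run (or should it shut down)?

Strip out fixed cost: VC = 23y - 6y^2 + y^3. Then AVC = 23 - 6y + y^2 and MC = 23 - 12y + 3y^2.
AVC hits its minimum where MC = AVC, at y = 3, giving min AVC = 23 - 6·3 + 3^2 = $14.
P = $3 lies below min AVC = $14; no output level covers variable cost.
Shutting down limits the loss to fixed cost, $116.

Shut down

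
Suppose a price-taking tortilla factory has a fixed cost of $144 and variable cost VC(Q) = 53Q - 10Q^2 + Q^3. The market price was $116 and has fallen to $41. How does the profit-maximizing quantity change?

Output falls from 9 to 6

AVC = 53 - 10Q + Q^2, minimized at Q = 5 where min AVC = $28. MC = 53 - 20Q + 3Q^2.
At P = $116 ≥ min AVC, set P = MC on the rising branch: Q = 9.
At P = $41 ≥ min AVC, set P = MC: Q = 6. The firm stays open but cuts output.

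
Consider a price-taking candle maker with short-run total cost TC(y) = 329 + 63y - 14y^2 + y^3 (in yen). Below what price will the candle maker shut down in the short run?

¥14 per unit

The shutdown price is the minimum of AVC. VC = 63y - 14y^2 + y^3, so AVC = 63 - 14y + y^2.
At the minimum of AVC, MC = AVC. MC = 63 - 28y + 3y^2; setting MC = AVC gives 2y^2 - 14y = 0, so y = 7. min AVC = 14.
So the shutdown price is ¥14.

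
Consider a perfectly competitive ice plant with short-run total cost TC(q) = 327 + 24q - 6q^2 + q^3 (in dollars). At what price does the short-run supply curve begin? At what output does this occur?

$15 per unit, at q = 3

Short-run supply begins at min AVC. From VC = 24q - 6q^2 + q^3, AVC = 24 - 6q + q^2.
At the minimum of AVC, MC = AVC. MC = 24 - 12q + 3q^2; setting MC = AVC gives 2q^2 - 6q = 0, so q = 3. min AVC = 15.
The firm shuts down for any P below $15.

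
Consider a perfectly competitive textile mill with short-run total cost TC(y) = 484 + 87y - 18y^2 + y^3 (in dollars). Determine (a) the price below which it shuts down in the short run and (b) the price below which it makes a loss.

Shutdown price = $6; break-even price = $54

Shutdown price = min AVC. AVC = 87 - 18y + y^2, with vertex at y = 9 and minimum $6.
ATC = 484/y + 87 - 18y + y^2. Setting dATC/dy = −484/y^2 − 18 + 2y = 0 gives y = 11 (since 2·11^3 − 18·11^2 = 484).
min ATC = 484/11 + 87 − 18·11 + 11^2 = $54. That is the break-even price.
For $6 ≤ P < $54 the firm produces at a loss; below $6 it shuts down.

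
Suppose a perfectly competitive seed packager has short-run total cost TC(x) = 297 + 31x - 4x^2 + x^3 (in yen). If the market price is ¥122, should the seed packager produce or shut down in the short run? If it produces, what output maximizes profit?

From TC, MC = TC'(x) = 31 - 8x + 3x^2 and AVC = VC/x = 31 - 4x + x^2.
AVC hits its minimum where MC = AVC, at x = 2, giving min AVC = 31 - 4·2 + 2^2 = ¥27.
P = ¥122 exceeds min AVC = ¥27, so the firm stays open.
Solving P = MC: -91 - 8x + 3x^2 = 0 ⇒ x = -13/3 or 7. On the upward-sloping branch, x* = 7.
Check: AVC at x = 7 is ¥52 ≤ P, so revenue covers variable cost.
Profit = P·x − TC = 122·7 − 661 = ¥193.

Produce at x = 7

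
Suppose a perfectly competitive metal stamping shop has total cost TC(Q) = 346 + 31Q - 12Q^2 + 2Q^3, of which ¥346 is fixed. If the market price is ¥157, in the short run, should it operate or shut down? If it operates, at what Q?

Strip out fixed cost: VC = 31Q - 12Q^2 + 2Q^3. Then AVC = 31 - 12Q + 2Q^2 and MC = 31 - 24Q + 6Q^2.
The AVC parabola has its vertex at Q = 12/4 = 3, where AVC = 31 - 12·3 + 2·3^2 = ¥13.
Because ¥157 ≥ ¥13, revenue can cover variable cost; the firm operates.
P = MC gives -126 - 24Q + 6Q^2 = 0, with roots -3 and 7. Take the larger (rising MC): Q* = 7.
Check: AVC at Q = 7 is ¥45 ≤ P, so revenue covers variable cost.
Profit = P·Q − TC = 157·7 − 661 = ¥438.

Produce at Q = 7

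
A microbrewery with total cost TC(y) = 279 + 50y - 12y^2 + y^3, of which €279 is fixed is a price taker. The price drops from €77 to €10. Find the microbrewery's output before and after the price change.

MC = 50 - 24y + 3y^2; the shutdown threshold is min AVC = €14 (at y = 6).
At P = €77 ≥ min AVC, set P = MC on the rising branch: y = 9.
At P = €10 < min AVC = €14, price no longer covers variable cost at any output, so the firm shuts down: y = 0.

Output falls from 9 to 0 (the firm shuts down)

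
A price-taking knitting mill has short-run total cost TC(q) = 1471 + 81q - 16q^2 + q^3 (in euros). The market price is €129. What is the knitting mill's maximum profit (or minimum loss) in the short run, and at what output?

Profit = -€319 at q = 12

AVC = 81 - 16q + q^2 has its minimum €17 at q = 8; price €129 clears that bar, so the firm operates.
With MC = 81 - 32q + 3q^2, P = MC on the upward-sloping part at q* = 12.
TR = 129·12 = 1548. TC = 1471 + 396 = 1867. Profit = 1548 − 1867 = -€319.
That loss of €319 beats the €1471 the firm would lose by shutting down; producing recovers €1152 of fixed cost.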